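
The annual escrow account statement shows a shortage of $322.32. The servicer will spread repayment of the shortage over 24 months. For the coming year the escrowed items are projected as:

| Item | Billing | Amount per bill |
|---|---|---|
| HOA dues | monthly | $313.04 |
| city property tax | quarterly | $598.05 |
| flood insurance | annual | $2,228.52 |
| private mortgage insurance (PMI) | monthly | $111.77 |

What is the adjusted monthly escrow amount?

HOA dues: $313.04 × 12 = $3,756.48/yr
City property tax: $598.05 × 4 = $2,392.20/yr
Flood insurance: $2,228.52/yr
Private mortgage insurance (PMI): $111.77 × 12 = $1,341.24/yr
Total annual escrow = $3,756.48 + $2,392.20 + $2,228.52 + $1,341.24 = $9,718.44
Base monthly escrow = $9,718.44 / 12 = $809.87
Monthly shortage recovery: $322.32 / 24 = $13.43
Adjusted monthly = $809.87 + $13.43 = $823.30

$823.30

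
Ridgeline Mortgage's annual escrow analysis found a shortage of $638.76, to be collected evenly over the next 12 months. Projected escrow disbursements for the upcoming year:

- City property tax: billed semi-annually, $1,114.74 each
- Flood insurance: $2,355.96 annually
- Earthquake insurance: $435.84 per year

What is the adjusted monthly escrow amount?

City property tax = $1,114.74 × 2 = $2,229.48 annually
Flood insurance = $2,355.96 annually
Earthquake insurance = $435.84 annually
Total per year = $5,021.28
Monthly = $5,021.28 / 12 = $418.44
Shortage per month = $638.76 / 12 = $53.23
Adjusted monthly = $418.44 + $53.23 = $471.67

$471.67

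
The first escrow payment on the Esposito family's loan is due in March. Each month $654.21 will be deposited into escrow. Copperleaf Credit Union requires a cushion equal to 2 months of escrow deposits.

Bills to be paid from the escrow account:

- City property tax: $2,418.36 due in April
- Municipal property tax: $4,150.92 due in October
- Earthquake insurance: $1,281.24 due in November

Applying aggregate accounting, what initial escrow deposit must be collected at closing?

$3,271.05

Cushion = 2 × $654.21 = $1,308.42
Trial balance (start $0, +$654.21 each month, − disbursements):
  Mar: +$654.21 → $654.21
  Apr: +$654.21 − $2,418.36 → -$1,109.94
  May: +$654.21 → -$455.73
  Jun: +$654.21 → $198.48
  Jul: +$654.21 → $852.69
  Aug: +$654.21 → $1,506.90
  Sep: +$654.21 → $2,161.11
  Oct: +$654.21 − $4,150.92 → -$1,335.60
  Nov: +$654.21 − $1,281.24 → -$1,962.63
  Dec: +$654.21 → -$1,308.42
  Jan: +$654.21 → -$654.21
  Feb: +$654.21 → $0.00
Lowest trial balance = -$1,962.63 (Nov)
Initial deposit = cushion − low point = $1,308.42 − (-$1,962.63) = $3,271.05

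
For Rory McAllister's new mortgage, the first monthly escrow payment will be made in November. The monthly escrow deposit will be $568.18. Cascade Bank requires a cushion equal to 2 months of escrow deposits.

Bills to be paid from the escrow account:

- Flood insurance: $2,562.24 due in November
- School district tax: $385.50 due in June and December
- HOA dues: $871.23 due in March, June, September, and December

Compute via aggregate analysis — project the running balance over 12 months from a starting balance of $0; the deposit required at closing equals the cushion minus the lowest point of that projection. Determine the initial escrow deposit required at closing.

$3,818.97

Cushion = 2 × $568.18 = $1,136.36
Trial balance (start $0, +$568.18 each month, − disbursements):
  Nov: +$568.18 − $2,562.24 → -$1,994.06
  Dec: +$568.18 − $1,256.73 → -$2,682.61
  Jan: +$568.18 → -$2,114.43
  Feb: +$568.18 → -$1,546.25
  Mar: +$568.18 − $871.23 → -$1,849.30
  Apr: +$568.18 → -$1,281.12
  May: +$568.18 → -$712.94
  Jun: +$568.18 − $1,256.73 → -$1,401.49
  Jul: +$568.18 → -$833.31
  Aug: +$568.18 → -$265.13
  Sep: +$568.18 − $871.23 → -$568.18
  Oct: +$568.18 → $0.00
Lowest trial balance = -$2,682.61 (Dec)
Initial deposit = cushion − low point = $1,136.36 − (-$2,682.61) = $3,818.97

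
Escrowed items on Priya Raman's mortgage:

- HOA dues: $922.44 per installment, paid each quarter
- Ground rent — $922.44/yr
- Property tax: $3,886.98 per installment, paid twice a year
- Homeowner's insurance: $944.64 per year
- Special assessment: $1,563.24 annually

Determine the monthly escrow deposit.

$1,241.17

HOA dues = $922.44 × 4 = $3,689.76/yr
Ground rent = $922.44/yr
Property tax = $3,886.98 × 2 = $7,773.96/yr
Homeowner's insurance = $944.64/yr
Special assessment = $1,563.24/yr
Annual escrow total = $3,689.76 + $922.44 + $7,773.96 + $944.64 + $1,563.24 = $14,894.04
Base monthly escrow = $14,894.04 / 12 = $1,241.17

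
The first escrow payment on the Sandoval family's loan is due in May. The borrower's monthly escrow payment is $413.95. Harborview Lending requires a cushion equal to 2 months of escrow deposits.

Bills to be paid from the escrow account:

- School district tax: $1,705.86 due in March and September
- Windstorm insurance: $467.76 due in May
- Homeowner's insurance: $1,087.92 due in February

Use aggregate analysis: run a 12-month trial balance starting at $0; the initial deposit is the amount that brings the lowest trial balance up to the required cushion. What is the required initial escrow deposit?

Cushion = 2 × $413.95 = $827.90
Trial balance (start $0, +$413.95 each month, − disbursements):
  May: +$413.95 − $467.76 → -$53.81
  Jun: +$413.95 → $360.14
  Jul: +$413.95 → $774.09
  Aug: +$413.95 → $1,188.04
  Sep: +$413.95 − $1,705.86 → -$103.87
  Oct: +$413.95 → $310.08
  Nov: +$413.95 → $724.03
  Dec: +$413.95 → $1,137.98
  Jan: +$413.95 → $1,551.93
  Feb: +$413.95 − $1,087.92 → $877.96
  Mar: +$413.95 − $1,705.86 → -$413.95
  Apr: +$413.95 → $0.00
Lowest trial balance = -$413.95 (Mar)
Initial deposit = cushion − low point = $827.90 − (-$413.95) = $1,241.85

$1,241.85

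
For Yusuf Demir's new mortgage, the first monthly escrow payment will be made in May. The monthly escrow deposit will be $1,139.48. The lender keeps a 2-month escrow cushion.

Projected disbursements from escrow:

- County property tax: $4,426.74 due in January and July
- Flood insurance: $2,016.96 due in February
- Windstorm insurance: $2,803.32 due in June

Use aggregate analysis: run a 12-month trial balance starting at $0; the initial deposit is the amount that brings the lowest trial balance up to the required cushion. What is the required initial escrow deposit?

$6,090.58

Cushion = 2 × $1,139.48 = $2,278.96
Trial balance (start $0, +$1,139.48 each month, − disbursements):
  May: +$1,139.48 → $1,139.48
  Jun: +$1,139.48 − $2,803.32 → -$524.36
  Jul: +$1,139.48 − $4,426.74 → -$3,811.62
  Aug: +$1,139.48 → -$2,672.14
  Sep: +$1,139.48 → -$1,532.66
  Oct: +$1,139.48 → -$393.18
  Nov: +$1,139.48 → $746.30
  Dec: +$1,139.48 → $1,885.78
  Jan: +$1,139.48 − $4,426.74 → -$1,401.48
  Feb: +$1,139.48 − $2,016.96 → -$2,278.96
  Mar: +$1,139.48 → -$1,139.48
  Apr: +$1,139.48 → $0.00
Lowest trial balance = -$3,811.62 (Jul)
Initial deposit = cushion − low point = $2,278.96 − (-$3,811.62) = $6,090.58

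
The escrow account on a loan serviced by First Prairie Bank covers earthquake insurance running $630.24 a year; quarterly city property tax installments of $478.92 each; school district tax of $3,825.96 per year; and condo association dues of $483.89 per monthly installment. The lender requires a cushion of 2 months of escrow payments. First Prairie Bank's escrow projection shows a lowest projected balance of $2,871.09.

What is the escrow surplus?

$841.33

Earthquake insurance: $630.24 annually
City property tax: $478.92 × 4 = $1,915.68 annually
School district tax: $3,825.96 annually
Condo association dues: $483.89 × 12 = $5,806.68 annually
Yearly total = $630.24 + $1,915.68 + $3,825.96 + $5,806.68 = $12,178.56
Base monthly escrow = $12,178.56 / 12 = $1,014.88
Cushion = 2 × $1,014.88 = $2,029.76
Surplus = $2,871.09 − $2,029.76 = $841.33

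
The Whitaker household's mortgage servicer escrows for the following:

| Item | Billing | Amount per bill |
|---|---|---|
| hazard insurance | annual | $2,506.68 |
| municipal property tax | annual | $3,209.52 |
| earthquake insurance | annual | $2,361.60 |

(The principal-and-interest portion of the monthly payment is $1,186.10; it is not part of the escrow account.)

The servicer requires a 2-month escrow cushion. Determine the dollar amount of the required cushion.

$1,346.30

Hazard insurance — $2,506.68
Municipal property tax — $3,209.52
Earthquake insurance — $2,361.60
Yearly total = $2,506.68 + $3,209.52 + $2,361.60 = $8,077.80
Base monthly escrow = $8,077.80 / 12 = $673.15
Reserve = 2 × $673.15 = $1,346.30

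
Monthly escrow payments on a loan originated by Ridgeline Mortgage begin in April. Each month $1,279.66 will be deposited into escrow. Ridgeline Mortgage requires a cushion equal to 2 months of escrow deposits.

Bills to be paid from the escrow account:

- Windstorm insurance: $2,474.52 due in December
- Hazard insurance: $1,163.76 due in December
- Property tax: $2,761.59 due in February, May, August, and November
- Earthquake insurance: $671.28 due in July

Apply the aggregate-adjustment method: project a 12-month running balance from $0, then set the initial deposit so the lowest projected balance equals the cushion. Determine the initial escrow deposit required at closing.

Cushion = 2 × $1,279.66 = $2,559.32
Trial balance (start $0, +$1,279.66 each month, − disbursements):
  Apr: +$1,279.66 → $1,279.66
  May: +$1,279.66 − $2,761.59 → -$202.27
  Jun: +$1,279.66 → $1,077.39
  Jul: +$1,279.66 − $671.28 → $1,685.77
  Aug: +$1,279.66 − $2,761.59 → $203.84
  Sep: +$1,279.66 → $1,483.50
  Oct: +$1,279.66 → $2,763.16
  Nov: +$1,279.66 − $2,761.59 → $1,281.23
  Dec: +$1,279.66 − $3,638.28 → -$1,077.39
  Jan: +$1,279.66 → $202.27
  Feb: +$1,279.66 − $2,761.59 → -$1,279.66
  Mar: +$1,279.66 → $0.00
Lowest trial balance = -$1,279.66 (Feb)
Initial deposit = cushion − low point = $2,559.32 − (-$1,279.66) = $3,838.98

$3,838.98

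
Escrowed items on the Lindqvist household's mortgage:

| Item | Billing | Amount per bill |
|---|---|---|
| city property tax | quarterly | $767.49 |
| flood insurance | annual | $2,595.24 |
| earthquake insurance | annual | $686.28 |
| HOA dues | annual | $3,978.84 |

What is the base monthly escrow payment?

$860.86

City property tax: $767.49 × 4 = $3,069.96
Flood insurance: $2,595.24
Earthquake insurance: $686.28
HOA dues: $3,978.84
Total annual escrow = $3,069.96 + $2,595.24 + $686.28 + $3,978.84 = $10,330.32
Base monthly escrow = $10,330.32 / 12 = $860.86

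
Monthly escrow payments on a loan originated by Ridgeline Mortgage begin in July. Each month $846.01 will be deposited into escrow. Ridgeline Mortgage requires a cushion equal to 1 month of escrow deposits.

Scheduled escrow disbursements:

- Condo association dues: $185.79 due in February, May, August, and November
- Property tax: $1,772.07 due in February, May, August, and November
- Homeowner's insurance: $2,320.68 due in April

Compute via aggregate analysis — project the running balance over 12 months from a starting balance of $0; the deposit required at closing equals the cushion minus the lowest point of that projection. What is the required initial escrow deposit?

$1,692.02

Cushion = 1 × $846.01 = $846.01
Trial balance (start $0, +$846.01 each month, − disbursements):
  Jul: +$846.01 → $846.01
  Aug: +$846.01 − $1,957.86 → -$265.84
  Sep: +$846.01 → $580.17
  Oct: +$846.01 → $1,426.18
  Nov: +$846.01 − $1,957.86 → $314.33
  Dec: +$846.01 → $1,160.34
  Jan: +$846.01 → $2,006.35
  Feb: +$846.01 − $1,957.86 → $894.50
  Mar: +$846.01 → $1,740.51
  Apr: +$846.01 − $2,320.68 → $265.84
  May: +$846.01 − $1,957.86 → -$846.01
  Jun: +$846.01 → $0.00
Lowest trial balance = -$846.01 (May)
Initial deposit = cushion − low point = $846.01 − (-$846.01) = $1,692.02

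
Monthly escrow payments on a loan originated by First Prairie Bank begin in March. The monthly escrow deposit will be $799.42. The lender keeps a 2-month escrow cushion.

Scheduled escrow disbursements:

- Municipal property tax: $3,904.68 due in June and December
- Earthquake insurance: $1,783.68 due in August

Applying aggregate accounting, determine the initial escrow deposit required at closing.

$3,197.68

Cushion = 2 × $799.42 = $1,598.84
Trial balance (start $0, +$799.42 each month, − disbursements):
  Mar: +$799.42 → $799.42
  Apr: +$799.42 → $1,598.84
  May: +$799.42 → $2,398.26
  Jun: +$799.42 − $3,904.68 → -$707.00
  Jul: +$799.42 → $92.42
  Aug: +$799.42 − $1,783.68 → -$891.84
  Sep: +$799.42 → -$92.42
  Oct: +$799.42 → $707.00
  Nov: +$799.42 → $1,506.42
  Dec: +$799.42 − $3,904.68 → -$1,598.84
  Jan: +$799.42 → -$799.42
  Feb: +$799.42 → $0.00
Lowest trial balance = -$1,598.84 (Dec)
Initial deposit = cushion − low point = $1,598.84 − (-$1,598.84) = $3,197.68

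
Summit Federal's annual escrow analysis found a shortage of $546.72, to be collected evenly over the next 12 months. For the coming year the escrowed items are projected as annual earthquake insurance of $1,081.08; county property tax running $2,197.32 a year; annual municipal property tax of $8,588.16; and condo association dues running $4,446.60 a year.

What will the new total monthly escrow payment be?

Earthquake insurance: $1,081.08 annually
County property tax: $2,197.32 annually
Municipal property tax: $8,588.16 annually
Condo association dues: $4,446.60 annually
Total per year = $1,081.08 + $2,197.32 + $8,588.16 + $4,446.60 = $16,313.16
Monthly = $16,313.16 ÷ 12 = $1,359.43
Monthly shortage recovery: $546.72 / 12 = $45.56
New monthly escrow = $1,359.43 + $45.56 = $1,404.99

$1,404.99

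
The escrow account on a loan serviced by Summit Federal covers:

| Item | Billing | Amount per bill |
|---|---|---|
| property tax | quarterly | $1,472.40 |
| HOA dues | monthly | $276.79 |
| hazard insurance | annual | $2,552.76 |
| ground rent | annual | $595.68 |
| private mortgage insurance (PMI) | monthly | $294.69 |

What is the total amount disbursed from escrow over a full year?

$15,895.80

Property tax — $1,472.40 × 4 = $5,889.60/yr
HOA dues — $276.79 × 12 = $3,321.48/yr
Hazard insurance — $2,552.76/yr
Ground rent — $595.68/yr
Private mortgage insurance (PMI) — $294.69 × 12 = $3,536.28/yr
Total per year = $15,895.80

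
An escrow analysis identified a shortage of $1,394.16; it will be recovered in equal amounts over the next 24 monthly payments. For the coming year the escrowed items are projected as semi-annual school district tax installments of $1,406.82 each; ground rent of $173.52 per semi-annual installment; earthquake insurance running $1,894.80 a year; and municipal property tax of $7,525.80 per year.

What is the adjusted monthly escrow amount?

$1,106.53

School district tax = $1,406.82 × 2 = $2,813.64
Ground rent = $173.52 × 2 = $347.04
Earthquake insurance = $1,894.80
Municipal property tax = $7,525.80
Annual escrow total = $2,813.64 + $347.04 + $1,894.80 + $7,525.80 = $12,581.28
Per month = $12,581.28 / 12 = $1,048.44
Shortage spread = $1,394.16 / 24 = $58.09/mo
Adjusted monthly = $1,048.44 + $58.09 = $1,106.53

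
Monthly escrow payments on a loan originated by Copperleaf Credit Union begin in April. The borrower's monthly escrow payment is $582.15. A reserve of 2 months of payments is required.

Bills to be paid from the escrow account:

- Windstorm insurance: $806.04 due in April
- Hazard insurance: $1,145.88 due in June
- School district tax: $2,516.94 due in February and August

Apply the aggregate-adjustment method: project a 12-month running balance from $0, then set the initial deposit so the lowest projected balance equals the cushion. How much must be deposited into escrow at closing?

$2,722.41

Cushion = 2 × $582.15 = $1,164.30
Trial balance (start $0, +$582.15 each month, − disbursements):
  Apr: +$582.15 − $806.04 → -$223.89
  May: +$582.15 → $358.26
  Jun: +$582.15 − $1,145.88 → -$205.47
  Jul: +$582.15 → $376.68
  Aug: +$582.15 − $2,516.94 → -$1,558.11
  Sep: +$582.15 → -$975.96
  Oct: +$582.15 → -$393.81
  Nov: +$582.15 → $188.34
  Dec: +$582.15 → $770.49
  Jan: +$582.15 → $1,352.64
  Feb: +$582.15 − $2,516.94 → -$582.15
  Mar: +$582.15 → $0.00
Lowest trial balance = -$1,558.11 (Aug)
Initial deposit = cushion − low point = $1,164.30 − (-$1,558.11) = $2,722.41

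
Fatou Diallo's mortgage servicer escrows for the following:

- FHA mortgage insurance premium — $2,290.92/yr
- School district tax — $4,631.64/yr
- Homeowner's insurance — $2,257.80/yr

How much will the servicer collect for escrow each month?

$765.03

FHA mortgage insurance premium — $2,290.92
School district tax — $4,631.64
Homeowner's insurance — $2,257.80
Total per year = $2,290.92 + $4,631.64 + $2,257.80 = $9,180.36
Per month = $9,180.36 ÷ 12 = $765.03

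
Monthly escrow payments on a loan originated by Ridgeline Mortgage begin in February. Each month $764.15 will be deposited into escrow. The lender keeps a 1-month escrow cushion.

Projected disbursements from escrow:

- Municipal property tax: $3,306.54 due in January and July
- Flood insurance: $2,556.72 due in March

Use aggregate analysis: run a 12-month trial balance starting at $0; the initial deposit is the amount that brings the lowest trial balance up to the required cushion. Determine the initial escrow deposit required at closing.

Cushion = 1 × $764.15 = $764.15
Trial balance (start $0, +$764.15 each month, − disbursements):
  Feb: +$764.15 → $764.15
  Mar: +$764.15 − $2,556.72 → -$1,028.42
  Apr: +$764.15 → -$264.27
  May: +$764.15 → $499.88
  Jun: +$764.15 → $1,264.03
  Jul: +$764.15 − $3,306.54 → -$1,278.36
  Aug: +$764.15 → -$514.21
  Sep: +$764.15 → $249.94
  Oct: +$764.15 → $1,014.09
  Nov: +$764.15 → $1,778.24
  Dec: +$764.15 → $2,542.39
  Jan: +$764.15 − $3,306.54 → $0.00
Lowest trial balance = -$1,278.36 (Jul)
Initial deposit = cushion − low point = $764.15 − (-$1,278.36) = $2,042.51

$2,042.51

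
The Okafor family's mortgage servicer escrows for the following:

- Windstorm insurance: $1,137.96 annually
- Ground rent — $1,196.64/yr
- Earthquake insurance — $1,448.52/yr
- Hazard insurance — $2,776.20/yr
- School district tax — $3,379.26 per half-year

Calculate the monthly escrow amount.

$1,109.82

Windstorm insurance — $1,137.96/yr
Ground rent — $1,196.64/yr
Earthquake insurance — $1,448.52/yr
Hazard insurance — $2,776.20/yr
School district tax — $3,379.26 × 2 = $6,758.52/yr
Total per year = $1,137.96 + $1,196.64 + $1,448.52 + $2,776.20 + $6,758.52 = $13,317.84
Per month = $13,317.84 ÷ 12 = $1,109.82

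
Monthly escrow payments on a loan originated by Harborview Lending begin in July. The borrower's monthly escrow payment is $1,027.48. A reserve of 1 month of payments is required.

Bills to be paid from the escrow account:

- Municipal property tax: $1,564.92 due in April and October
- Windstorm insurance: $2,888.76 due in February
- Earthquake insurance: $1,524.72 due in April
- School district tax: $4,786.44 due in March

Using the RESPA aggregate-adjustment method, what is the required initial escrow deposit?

$3,082.44

Cushion = 1 × $1,027.48 = $1,027.48
Trial balance (start $0, +$1,027.48 each month, − disbursements):
  Jul: +$1,027.48 → $1,027.48
  Aug: +$1,027.48 → $2,054.96
  Sep: +$1,027.48 → $3,082.44
  Oct: +$1,027.48 − $1,564.92 → $2,545.00
  Nov: +$1,027.48 → $3,572.48
  Dec: +$1,027.48 → $4,599.96
  Jan: +$1,027.48 → $5,627.44
  Feb: +$1,027.48 − $2,888.76 → $3,766.16
  Mar: +$1,027.48 − $4,786.44 → $7.20
  Apr: +$1,027.48 − $3,089.64 → -$2,054.96
  May: +$1,027.48 → -$1,027.48
  Jun: +$1,027.48 → $0.00
Lowest trial balance = -$2,054.96 (Apr)
Initial deposit = cushion − low point = $1,027.48 − (-$2,054.96) = $3,082.44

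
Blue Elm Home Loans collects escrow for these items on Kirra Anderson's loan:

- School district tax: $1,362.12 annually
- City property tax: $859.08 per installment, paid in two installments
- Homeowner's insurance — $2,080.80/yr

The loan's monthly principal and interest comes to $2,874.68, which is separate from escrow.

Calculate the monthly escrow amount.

$430.09

School district tax: $1,362.12
City property tax: $859.08 × 2 = $1,718.16
Homeowner's insurance: $2,080.80
Yearly total = $1,362.12 + $1,718.16 + $2,080.80 = $5,161.08
Per month = $5,161.08 / 12 = $430.09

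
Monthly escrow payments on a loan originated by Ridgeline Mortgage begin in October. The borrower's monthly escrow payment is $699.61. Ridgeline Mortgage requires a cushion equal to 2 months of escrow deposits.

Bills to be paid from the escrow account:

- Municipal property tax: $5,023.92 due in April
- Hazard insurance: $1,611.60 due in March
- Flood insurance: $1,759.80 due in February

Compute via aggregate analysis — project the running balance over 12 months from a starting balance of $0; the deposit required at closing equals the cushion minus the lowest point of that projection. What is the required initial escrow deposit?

$4,897.27

Cushion = 2 × $699.61 = $1,399.22
Trial balance (start $0, +$699.61 each month, − disbursements):
  Oct: +$699.61 → $699.61
  Nov: +$699.61 → $1,399.22
  Dec: +$699.61 → $2,098.83
  Jan: +$699.61 → $2,798.44
  Feb: +$699.61 − $1,759.80 → $1,738.25
  Mar: +$699.61 − $1,611.60 → $826.26
  Apr: +$699.61 − $5,023.92 → -$3,498.05
  May: +$699.61 → -$2,798.44
  Jun: +$699.61 → -$2,098.83
  Jul: +$699.61 → -$1,399.22
  Aug: +$699.61 → -$699.61
  Sep: +$699.61 → $0.00
Lowest trial balance = -$3,498.05 (Apr)
Initial deposit = cushion − low point = $1,399.22 − (-$3,498.05) = $4,897.27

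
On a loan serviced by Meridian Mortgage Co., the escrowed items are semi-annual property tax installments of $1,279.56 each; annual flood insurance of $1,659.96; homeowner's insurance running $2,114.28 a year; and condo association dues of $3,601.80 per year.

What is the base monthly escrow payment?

Property tax = $1,279.56 × 2 = $2,559.12 annually
Flood insurance = $1,659.96 annually
Homeowner's insurance = $2,114.28 annually
Condo association dues = $3,601.80 annually
Total per year = $9,935.16
Monthly = $9,935.16 / 12 = $827.93

$827.93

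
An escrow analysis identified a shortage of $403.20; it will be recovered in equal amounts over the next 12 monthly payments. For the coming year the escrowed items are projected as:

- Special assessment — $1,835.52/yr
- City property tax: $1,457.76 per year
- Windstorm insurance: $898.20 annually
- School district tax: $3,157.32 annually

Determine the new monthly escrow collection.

$646.00

Special assessment = $1,835.52
City property tax = $1,457.76
Windstorm insurance = $898.20
School district tax = $3,157.32
Total annual escrow = $7,348.80
Monthly = $7,348.80 ÷ 12 = $612.40
Shortage spread = $403.20 / 12 = $33.60/mo
Adjusted monthly = $612.40 + $33.60 = $646.00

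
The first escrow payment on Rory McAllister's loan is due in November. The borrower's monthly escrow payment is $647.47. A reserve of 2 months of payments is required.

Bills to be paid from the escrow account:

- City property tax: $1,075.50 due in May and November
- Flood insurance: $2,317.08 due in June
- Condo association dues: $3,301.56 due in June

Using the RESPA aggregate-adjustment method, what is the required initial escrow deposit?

$3,884.82

Cushion = 2 × $647.47 = $1,294.94
Trial balance (start $0, +$647.47 each month, − disbursements):
  Nov: +$647.47 − $1,075.50 → -$428.03
  Dec: +$647.47 → $219.44
  Jan: +$647.47 → $866.91
  Feb: +$647.47 → $1,514.38
  Mar: +$647.47 → $2,161.85
  Apr: +$647.47 → $2,809.32
  May: +$647.47 − $1,075.50 → $2,381.29
  Jun: +$647.47 − $5,618.64 → -$2,589.88
  Jul: +$647.47 → -$1,942.41
  Aug: +$647.47 → -$1,294.94
  Sep: +$647.47 → -$647.47
  Oct: +$647.47 → $0.00
Lowest trial balance = -$2,589.88 (Jun)
Initial deposit = cushion − low point = $1,294.94 − (-$2,589.88) = $3,884.82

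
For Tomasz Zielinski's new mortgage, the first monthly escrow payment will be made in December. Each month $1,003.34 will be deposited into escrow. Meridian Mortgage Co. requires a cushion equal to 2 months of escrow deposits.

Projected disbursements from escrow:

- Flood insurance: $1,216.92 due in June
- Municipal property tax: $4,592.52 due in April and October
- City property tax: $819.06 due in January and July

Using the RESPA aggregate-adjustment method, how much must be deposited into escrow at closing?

Cushion = 2 × $1,003.34 = $2,006.68
Trial balance (start $0, +$1,003.34 each month, − disbursements):
  Dec: +$1,003.34 → $1,003.34
  Jan: +$1,003.34 − $819.06 → $1,187.62
  Feb: +$1,003.34 → $2,190.96
  Mar: +$1,003.34 → $3,194.30
  Apr: +$1,003.34 − $4,592.52 → -$394.88
  May: +$1,003.34 → $608.46
  Jun: +$1,003.34 − $1,216.92 → $394.88
  Jul: +$1,003.34 − $819.06 → $579.16
  Aug: +$1,003.34 → $1,582.50
  Sep: +$1,003.34 → $2,585.84
  Oct: +$1,003.34 − $4,592.52 → -$1,003.34
  Nov: +$1,003.34 → $0.00
Lowest trial balance = -$1,003.34 (Oct)
Initial deposit = cushion − low point = $2,006.68 − (-$1,003.34) = $3,010.02

$3,010.02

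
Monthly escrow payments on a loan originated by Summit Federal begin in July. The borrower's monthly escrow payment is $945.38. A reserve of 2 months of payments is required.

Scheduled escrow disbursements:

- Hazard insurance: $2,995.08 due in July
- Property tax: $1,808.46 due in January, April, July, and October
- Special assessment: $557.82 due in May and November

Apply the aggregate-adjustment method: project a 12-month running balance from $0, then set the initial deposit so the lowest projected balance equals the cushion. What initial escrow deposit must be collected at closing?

$5,748.92

Cushion = 2 × $945.38 = $1,890.76
Trial balance (start $0, +$945.38 each month, − disbursements):
  Jul: +$945.38 − $4,803.54 → -$3,858.16
  Aug: +$945.38 → -$2,912.78
  Sep: +$945.38 → -$1,967.40
  Oct: +$945.38 − $1,808.46 → -$2,830.48
  Nov: +$945.38 − $557.82 → -$2,442.92
  Dec: +$945.38 → -$1,497.54
  Jan: +$945.38 − $1,808.46 → -$2,360.62
  Feb: +$945.38 → -$1,415.24
  Mar: +$945.38 → -$469.86
  Apr: +$945.38 − $1,808.46 → -$1,332.94
  May: +$945.38 − $557.82 → -$945.38
  Jun: +$945.38 → $0.00
Lowest trial balance = -$3,858.16 (Jul)
Initial deposit = cushion − low point = $1,890.76 − (-$3,858.16) = $5,748.92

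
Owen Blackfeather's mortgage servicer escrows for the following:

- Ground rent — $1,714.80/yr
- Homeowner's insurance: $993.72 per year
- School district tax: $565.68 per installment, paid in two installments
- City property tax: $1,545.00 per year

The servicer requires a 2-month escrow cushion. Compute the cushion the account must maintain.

$897.48

Ground rent: $1,714.80
Homeowner's insurance: $993.72
School district tax: $565.68 × 2 = $1,131.36
City property tax: $1,545.00
Total annual escrow = $1,714.80 + $993.72 + $1,131.36 + $1,545.00 = $5,384.88
Per month = $5,384.88 / 12 = $448.74
Reserve = 2 × $448.74 = $897.48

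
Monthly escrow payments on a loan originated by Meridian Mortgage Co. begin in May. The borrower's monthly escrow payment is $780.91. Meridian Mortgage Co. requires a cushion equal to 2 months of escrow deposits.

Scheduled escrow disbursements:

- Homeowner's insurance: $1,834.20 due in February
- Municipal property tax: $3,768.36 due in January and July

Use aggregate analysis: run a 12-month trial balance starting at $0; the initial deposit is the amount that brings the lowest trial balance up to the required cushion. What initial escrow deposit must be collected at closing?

$3,123.64

Cushion = 2 × $780.91 = $1,561.82
Trial balance (start $0, +$780.91 each month, − disbursements):
  May: +$780.91 → $780.91
  Jun: +$780.91 → $1,561.82
  Jul: +$780.91 − $3,768.36 → -$1,425.63
  Aug: +$780.91 → -$644.72
  Sep: +$780.91 → $136.19
  Oct: +$780.91 → $917.10
  Nov: +$780.91 → $1,698.01
  Dec: +$780.91 → $2,478.92
  Jan: +$780.91 − $3,768.36 → -$508.53
  Feb: +$780.91 − $1,834.20 → -$1,561.82
  Mar: +$780.91 → -$780.91
  Apr: +$780.91 → $0.00
Lowest trial balance = -$1,561.82 (Feb)
Initial deposit = cushion − low point = $1,561.82 − (-$1,561.82) = $3,123.64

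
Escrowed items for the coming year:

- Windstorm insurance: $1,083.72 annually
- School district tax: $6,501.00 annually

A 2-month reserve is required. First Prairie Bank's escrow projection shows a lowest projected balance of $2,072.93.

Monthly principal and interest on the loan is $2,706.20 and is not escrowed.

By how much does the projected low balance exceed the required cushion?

$808.81

Windstorm insurance: $1,083.72 per year
School district tax: $6,501.00 per year
Combined annual = $1,083.72 + $6,501.00 = $7,584.72
Base monthly escrow = $7,584.72 / 12 = $632.06
Required reserve = 2 × $632.06 = $1,264.12
Surplus = $2,072.93 − $1,264.12 = $808.81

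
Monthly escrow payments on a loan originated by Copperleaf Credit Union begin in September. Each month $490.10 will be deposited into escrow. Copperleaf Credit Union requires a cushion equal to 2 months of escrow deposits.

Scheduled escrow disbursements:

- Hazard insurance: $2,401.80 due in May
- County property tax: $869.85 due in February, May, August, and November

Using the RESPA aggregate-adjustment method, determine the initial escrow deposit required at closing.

$1,580.65

Cushion = 2 × $490.10 = $980.20
Trial balance (start $0, +$490.10 each month, − disbursements):
  Sep: +$490.10 → $490.10
  Oct: +$490.10 → $980.20
  Nov: +$490.10 − $869.85 → $600.45
  Dec: +$490.10 → $1,090.55
  Jan: +$490.10 → $1,580.65
  Feb: +$490.10 − $869.85 → $1,200.90
  Mar: +$490.10 → $1,691.00
  Apr: +$490.10 → $2,181.10
  May: +$490.10 − $3,271.65 → -$600.45
  Jun: +$490.10 → -$110.35
  Jul: +$490.10 → $379.75
  Aug: +$490.10 − $869.85 → $0.00
Lowest trial balance = -$600.45 (May)
Initial deposit = cushion − low point = $980.20 − (-$600.45) = $1,580.65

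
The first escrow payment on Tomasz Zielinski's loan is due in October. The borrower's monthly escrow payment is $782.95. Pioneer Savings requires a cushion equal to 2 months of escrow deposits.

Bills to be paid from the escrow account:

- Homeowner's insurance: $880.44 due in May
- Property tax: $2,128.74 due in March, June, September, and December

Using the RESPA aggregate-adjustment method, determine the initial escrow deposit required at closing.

$1,786.01

Cushion = 2 × $782.95 = $1,565.90
Trial balance (start $0, +$782.95 each month, − disbursements):
  Oct: +$782.95 → $782.95
  Nov: +$782.95 → $1,565.90
  Dec: +$782.95 − $2,128.74 → $220.11
  Jan: +$782.95 → $1,003.06
  Feb: +$782.95 → $1,786.01
  Mar: +$782.95 − $2,128.74 → $440.22
  Apr: +$782.95 → $1,223.17
  May: +$782.95 − $880.44 → $1,125.68
  Jun: +$782.95 − $2,128.74 → -$220.11
  Jul: +$782.95 → $562.84
  Aug: +$782.95 → $1,345.79
  Sep: +$782.95 − $2,128.74 → $0.00
Lowest trial balance = -$220.11 (Jun)
Initial deposit = cushion − low point = $1,565.90 − (-$220.11) = $1,786.01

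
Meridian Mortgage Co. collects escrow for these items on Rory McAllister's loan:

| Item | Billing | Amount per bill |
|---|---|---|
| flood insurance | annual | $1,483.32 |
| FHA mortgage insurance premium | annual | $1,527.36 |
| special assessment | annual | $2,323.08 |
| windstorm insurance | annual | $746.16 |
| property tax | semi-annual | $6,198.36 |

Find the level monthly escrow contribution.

$1,539.72

Flood insurance: $1,483.32
FHA mortgage insurance premium: $1,527.36
Special assessment: $2,323.08
Windstorm insurance: $746.16
Property tax: $6,198.36 × 2 = $12,396.72
Combined annual = $18,476.64
Monthly = $18,476.64 ÷ 12 = $1,539.72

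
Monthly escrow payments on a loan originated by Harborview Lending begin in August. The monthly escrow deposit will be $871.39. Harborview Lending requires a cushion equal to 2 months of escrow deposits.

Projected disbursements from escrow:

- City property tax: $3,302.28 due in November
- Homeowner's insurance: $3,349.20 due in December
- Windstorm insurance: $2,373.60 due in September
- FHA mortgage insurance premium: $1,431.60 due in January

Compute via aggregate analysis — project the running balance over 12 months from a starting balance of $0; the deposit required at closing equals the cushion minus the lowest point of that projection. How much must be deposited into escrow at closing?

$6,971.12

Cushion = 2 × $871.39 = $1,742.78
Trial balance (start $0, +$871.39 each month, − disbursements):
  Aug: +$871.39 → $871.39
  Sep: +$871.39 − $2,373.60 → -$630.82
  Oct: +$871.39 → $240.57
  Nov: +$871.39 − $3,302.28 → -$2,190.32
  Dec: +$871.39 − $3,349.20 → -$4,668.13
  Jan: +$871.39 − $1,431.60 → -$5,228.34
  Feb: +$871.39 → -$4,356.95
  Mar: +$871.39 → -$3,485.56
  Apr: +$871.39 → -$2,614.17
  May: +$871.39 → -$1,742.78
  Jun: +$871.39 → -$871.39
  Jul: +$871.39 → $0.00
Lowest trial balance = -$5,228.34 (Jan)
Initial deposit = cushion − low point = $1,742.78 − (-$5,228.34) = $6,971.12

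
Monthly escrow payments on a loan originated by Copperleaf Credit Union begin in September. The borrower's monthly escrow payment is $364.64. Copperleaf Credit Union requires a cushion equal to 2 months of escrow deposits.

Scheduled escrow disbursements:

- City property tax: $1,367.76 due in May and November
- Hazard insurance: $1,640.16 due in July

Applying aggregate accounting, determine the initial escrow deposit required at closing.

Cushion = 2 × $364.64 = $729.28
Trial balance (start $0, +$364.64 each month, − disbursements):
  Sep: +$364.64 → $364.64
  Oct: +$364.64 → $729.28
  Nov: +$364.64 − $1,367.76 → -$273.84
  Dec: +$364.64 → $90.80
  Jan: +$364.64 → $455.44
  Feb: +$364.64 → $820.08
  Mar: +$364.64 → $1,184.72
  Apr: +$364.64 → $1,549.36
  May: +$364.64 − $1,367.76 → $546.24
  Jun: +$364.64 → $910.88
  Jul: +$364.64 − $1,640.16 → -$364.64
  Aug: +$364.64 → $0.00
Lowest trial balance = -$364.64 (Jul)
Initial deposit = cushion − low point = $729.28 − (-$364.64) = $1,093.92

$1,093.92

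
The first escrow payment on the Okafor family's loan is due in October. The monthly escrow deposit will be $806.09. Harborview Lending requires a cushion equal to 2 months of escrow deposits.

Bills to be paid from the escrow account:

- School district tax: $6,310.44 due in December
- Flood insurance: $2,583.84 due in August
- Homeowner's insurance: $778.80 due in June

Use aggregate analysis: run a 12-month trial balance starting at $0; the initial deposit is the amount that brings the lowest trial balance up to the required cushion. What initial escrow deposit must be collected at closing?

$5,504.35

Cushion = 2 × $806.09 = $1,612.18
Trial balance (start $0, +$806.09 each month, − disbursements):
  Oct: +$806.09 → $806.09
  Nov: +$806.09 → $1,612.18
  Dec: +$806.09 − $6,310.44 → -$3,892.17
  Jan: +$806.09 → -$3,086.08
  Feb: +$806.09 → -$2,279.99
  Mar: +$806.09 → -$1,473.90
  Apr: +$806.09 → -$667.81
  May: +$806.09 → $138.28
  Jun: +$806.09 − $778.80 → $165.57
  Jul: +$806.09 → $971.66
  Aug: +$806.09 − $2,583.84 → -$806.09
  Sep: +$806.09 → $0.00
Lowest trial balance = -$3,892.17 (Dec)
Initial deposit = cushion − low point = $1,612.18 − (-$3,892.17) = $5,504.35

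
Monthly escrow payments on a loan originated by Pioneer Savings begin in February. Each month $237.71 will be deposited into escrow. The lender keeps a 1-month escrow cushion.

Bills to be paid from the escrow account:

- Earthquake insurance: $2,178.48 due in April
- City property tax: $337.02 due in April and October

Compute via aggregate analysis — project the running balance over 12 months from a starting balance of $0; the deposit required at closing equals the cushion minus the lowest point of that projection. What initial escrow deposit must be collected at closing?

Cushion = 1 × $237.71 = $237.71
Trial balance (start $0, +$237.71 each month, − disbursements):
  Feb: +$237.71 → $237.71
  Mar: +$237.71 → $475.42
  Apr: +$237.71 − $2,515.50 → -$1,802.37
  May: +$237.71 → -$1,564.66
  Jun: +$237.71 → -$1,326.95
  Jul: +$237.71 → -$1,089.24
  Aug: +$237.71 → -$851.53
  Sep: +$237.71 → -$613.82
  Oct: +$237.71 − $337.02 → -$713.13
  Nov: +$237.71 → -$475.42
  Dec: +$237.71 → -$237.71
  Jan: +$237.71 → $0.00
Lowest trial balance = -$1,802.37 (Apr)
Initial deposit = cushion − low point = $237.71 − (-$1,802.37) = $2,040.08

$2,040.08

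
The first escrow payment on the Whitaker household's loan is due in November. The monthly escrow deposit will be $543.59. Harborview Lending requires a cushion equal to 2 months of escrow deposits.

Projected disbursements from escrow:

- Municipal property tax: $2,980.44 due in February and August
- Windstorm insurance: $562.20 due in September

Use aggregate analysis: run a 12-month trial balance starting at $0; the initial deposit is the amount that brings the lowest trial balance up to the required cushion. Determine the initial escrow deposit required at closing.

$1,893.26

Cushion = 2 × $543.59 = $1,087.18
Trial balance (start $0, +$543.59 each month, − disbursements):
  Nov: +$543.59 → $543.59
  Dec: +$543.59 → $1,087.18
  Jan: +$543.59 → $1,630.77
  Feb: +$543.59 − $2,980.44 → -$806.08
  Mar: +$543.59 → -$262.49
  Apr: +$543.59 → $281.10
  May: +$543.59 → $824.69
  Jun: +$543.59 → $1,368.28
  Jul: +$543.59 → $1,911.87
  Aug: +$543.59 − $2,980.44 → -$524.98
  Sep: +$543.59 − $562.20 → -$543.59
  Oct: +$543.59 → $0.00
Lowest trial balance = -$806.08 (Feb)
Initial deposit = cushion − low point = $1,087.18 − (-$806.08) = $1,893.26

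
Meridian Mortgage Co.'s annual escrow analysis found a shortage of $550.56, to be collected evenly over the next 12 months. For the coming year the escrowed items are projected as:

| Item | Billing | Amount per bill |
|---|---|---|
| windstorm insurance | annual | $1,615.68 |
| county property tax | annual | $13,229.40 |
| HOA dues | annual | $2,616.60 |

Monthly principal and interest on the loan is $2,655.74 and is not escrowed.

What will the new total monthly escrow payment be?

$1,501.02

Windstorm insurance = $1,615.68 annually
County property tax = $13,229.40 annually
HOA dues = $2,616.60 annually
Yearly total = $1,615.68 + $13,229.40 + $2,616.60 = $17,461.68
Base monthly escrow = $17,461.68 / 12 = $1,455.14
Shortage per month = $550.56 ÷ 12 = $45.88
Adjusted monthly = $1,455.14 + $45.88 = $1,501.02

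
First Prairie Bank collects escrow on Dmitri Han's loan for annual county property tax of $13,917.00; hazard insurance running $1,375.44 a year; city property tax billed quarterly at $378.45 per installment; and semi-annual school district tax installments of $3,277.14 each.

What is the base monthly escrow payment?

$1,946.71

County property tax = $13,917.00 annually
Hazard insurance = $1,375.44 annually
City property tax = $378.45 × 4 = $1,513.80 annually
School district tax = $3,277.14 × 2 = $6,554.28 annually
Combined annual = $23,360.52
Base monthly escrow = $23,360.52 / 12 = $1,946.71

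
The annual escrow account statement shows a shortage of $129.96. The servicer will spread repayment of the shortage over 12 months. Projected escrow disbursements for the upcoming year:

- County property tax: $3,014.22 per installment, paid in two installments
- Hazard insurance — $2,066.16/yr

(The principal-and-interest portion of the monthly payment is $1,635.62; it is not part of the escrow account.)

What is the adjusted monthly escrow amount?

County property tax = $3,014.22 × 2 = $6,028.44 per year
Hazard insurance = $2,066.16 per year
Combined annual = $6,028.44 + $2,066.16 = $8,094.60
Monthly escrow = $8,094.60 ÷ 12 = $674.55
Shortage spread = $129.96 ÷ 12 = $10.83/mo
New monthly escrow = $674.55 + $10.83 = $685.38

$685.38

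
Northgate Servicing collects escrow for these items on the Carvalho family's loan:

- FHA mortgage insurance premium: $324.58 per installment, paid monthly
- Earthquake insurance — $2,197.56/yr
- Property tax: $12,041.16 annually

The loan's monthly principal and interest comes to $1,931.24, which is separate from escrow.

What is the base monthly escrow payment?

$1,511.14

FHA mortgage insurance premium = $324.58 × 12 = $3,894.96 annually
Earthquake insurance = $2,197.56 annually
Property tax = $12,041.16 annually
Total per year = $3,894.96 + $2,197.56 + $12,041.16 = $18,133.68
Base monthly escrow = $18,133.68 ÷ 12 = $1,511.14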